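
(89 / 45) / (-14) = -89 / 630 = -0.14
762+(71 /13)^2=791.83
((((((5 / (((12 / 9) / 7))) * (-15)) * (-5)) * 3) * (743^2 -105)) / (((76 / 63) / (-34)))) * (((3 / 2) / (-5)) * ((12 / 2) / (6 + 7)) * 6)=18853416990450 / 247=76329623443.12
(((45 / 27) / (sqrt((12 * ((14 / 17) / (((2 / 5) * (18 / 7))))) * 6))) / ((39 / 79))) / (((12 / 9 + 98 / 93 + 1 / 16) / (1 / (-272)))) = -2449 * sqrt(85) / 33832890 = -0.00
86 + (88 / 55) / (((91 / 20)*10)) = 39146 / 455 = 86.04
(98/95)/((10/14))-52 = -24014/475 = -50.56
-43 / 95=-0.45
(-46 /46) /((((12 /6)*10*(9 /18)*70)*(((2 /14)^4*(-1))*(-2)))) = -343 /200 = -1.72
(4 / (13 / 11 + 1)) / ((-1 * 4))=-11 / 24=-0.46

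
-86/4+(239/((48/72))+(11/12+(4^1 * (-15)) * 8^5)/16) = -23528245/192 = -122542.94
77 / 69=1.12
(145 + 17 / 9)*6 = 2644 / 3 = 881.33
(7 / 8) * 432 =378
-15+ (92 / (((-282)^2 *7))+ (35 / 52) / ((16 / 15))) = -1663722349 / 115786944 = -14.37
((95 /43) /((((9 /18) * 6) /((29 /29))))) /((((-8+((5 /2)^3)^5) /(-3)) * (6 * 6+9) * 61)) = -622592 /720422278363467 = -0.00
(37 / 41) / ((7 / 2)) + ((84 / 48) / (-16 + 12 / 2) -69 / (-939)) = 561703 / 3593240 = 0.16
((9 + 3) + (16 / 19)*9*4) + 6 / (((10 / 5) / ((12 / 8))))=46.82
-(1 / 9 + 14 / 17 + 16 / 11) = -4021 / 1683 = -2.39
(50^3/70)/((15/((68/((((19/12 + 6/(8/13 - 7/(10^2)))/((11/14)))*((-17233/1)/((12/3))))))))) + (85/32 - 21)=-53411592600309/2893202323424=-18.46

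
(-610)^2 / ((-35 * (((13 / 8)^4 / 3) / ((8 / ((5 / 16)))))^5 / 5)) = -143276684459770713690190441051324416 / 16629343303020699508950875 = -8615895519.68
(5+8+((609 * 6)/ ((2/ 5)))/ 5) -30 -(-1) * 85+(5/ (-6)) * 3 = 3785/ 2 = 1892.50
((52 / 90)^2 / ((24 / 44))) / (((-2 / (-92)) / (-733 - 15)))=-127928944 / 6075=-21058.26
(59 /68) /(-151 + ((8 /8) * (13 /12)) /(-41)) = -7257 /1263185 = -0.01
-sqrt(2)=-1.41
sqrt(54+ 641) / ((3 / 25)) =25*sqrt(695) / 3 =219.69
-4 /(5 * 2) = -2 /5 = -0.40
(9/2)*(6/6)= 9/2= 4.50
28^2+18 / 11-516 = 2966 / 11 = 269.64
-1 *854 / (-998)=427 / 499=0.86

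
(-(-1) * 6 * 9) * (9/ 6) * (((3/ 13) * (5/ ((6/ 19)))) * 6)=1775.77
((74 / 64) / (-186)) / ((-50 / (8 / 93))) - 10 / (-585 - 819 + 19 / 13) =450422621 / 63078886800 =0.01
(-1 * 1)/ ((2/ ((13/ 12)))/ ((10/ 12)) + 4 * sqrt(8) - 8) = -4225 * sqrt(2)/ 49928 - 3055/ 49928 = -0.18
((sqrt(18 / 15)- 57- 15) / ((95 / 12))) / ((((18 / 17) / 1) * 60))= -68 / 475 + 17 * sqrt(30) / 42750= -0.14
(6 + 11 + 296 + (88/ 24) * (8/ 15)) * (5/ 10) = 14173/ 90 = 157.48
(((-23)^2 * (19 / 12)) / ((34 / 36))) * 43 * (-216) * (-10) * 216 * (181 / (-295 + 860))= 10949267358144 / 1921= 5699774783.00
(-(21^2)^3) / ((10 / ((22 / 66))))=-28588707 / 10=-2858870.70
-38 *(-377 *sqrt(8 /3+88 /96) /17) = 1595.22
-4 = -4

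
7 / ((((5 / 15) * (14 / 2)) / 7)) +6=27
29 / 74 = 0.39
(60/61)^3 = 216000/226981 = 0.95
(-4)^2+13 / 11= 189 / 11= 17.18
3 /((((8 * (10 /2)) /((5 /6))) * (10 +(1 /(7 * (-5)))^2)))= 1225 /196016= 0.01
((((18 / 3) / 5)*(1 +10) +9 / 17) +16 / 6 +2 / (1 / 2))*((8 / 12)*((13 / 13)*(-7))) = -72814 / 765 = -95.18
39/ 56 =0.70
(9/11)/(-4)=-9/44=-0.20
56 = 56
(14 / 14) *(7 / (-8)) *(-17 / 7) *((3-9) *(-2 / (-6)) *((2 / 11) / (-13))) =17 / 286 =0.06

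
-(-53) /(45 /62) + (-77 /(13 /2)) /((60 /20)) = 40408 /585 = 69.07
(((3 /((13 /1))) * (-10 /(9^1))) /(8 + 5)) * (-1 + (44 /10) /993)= 0.02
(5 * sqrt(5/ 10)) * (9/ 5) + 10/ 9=10/ 9 + 9 * sqrt(2)/ 2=7.48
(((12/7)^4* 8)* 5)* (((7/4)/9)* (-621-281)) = -20782080/343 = -60589.15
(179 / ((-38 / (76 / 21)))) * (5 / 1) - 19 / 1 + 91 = -278 / 21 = -13.24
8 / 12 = 2 / 3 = 0.67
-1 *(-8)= 8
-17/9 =-1.89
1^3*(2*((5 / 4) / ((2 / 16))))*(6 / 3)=40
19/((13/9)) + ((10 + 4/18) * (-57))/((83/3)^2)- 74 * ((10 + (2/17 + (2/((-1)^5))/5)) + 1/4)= -11041146911/15224690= -725.21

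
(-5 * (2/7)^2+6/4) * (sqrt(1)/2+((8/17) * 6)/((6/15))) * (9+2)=302489/3332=90.78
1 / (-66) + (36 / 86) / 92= -346 / 32637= -0.01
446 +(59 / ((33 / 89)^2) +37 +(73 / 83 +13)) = 83700586 / 90387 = 926.02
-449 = -449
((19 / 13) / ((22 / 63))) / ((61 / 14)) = 8379 / 8723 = 0.96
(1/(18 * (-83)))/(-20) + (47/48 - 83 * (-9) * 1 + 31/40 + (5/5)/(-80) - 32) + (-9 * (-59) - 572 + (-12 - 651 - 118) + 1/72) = -3144703/29880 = -105.24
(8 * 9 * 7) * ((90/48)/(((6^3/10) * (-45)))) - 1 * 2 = -107/36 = -2.97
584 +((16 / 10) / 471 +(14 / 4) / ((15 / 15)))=2767141 / 4710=587.50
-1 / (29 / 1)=-1 / 29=-0.03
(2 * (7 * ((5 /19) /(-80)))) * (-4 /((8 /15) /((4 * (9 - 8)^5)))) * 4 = 105 /19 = 5.53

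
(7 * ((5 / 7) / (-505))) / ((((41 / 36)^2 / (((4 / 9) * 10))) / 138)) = -794880 / 169781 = -4.68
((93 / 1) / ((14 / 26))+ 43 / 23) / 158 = 14054 / 12719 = 1.10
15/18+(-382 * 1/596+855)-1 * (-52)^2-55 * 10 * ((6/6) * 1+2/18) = -3298751/1341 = -2459.92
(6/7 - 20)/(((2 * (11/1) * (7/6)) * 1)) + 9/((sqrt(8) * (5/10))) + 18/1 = 9 * sqrt(2)/2 + 9300/539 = 23.62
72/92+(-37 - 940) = -22453/23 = -976.22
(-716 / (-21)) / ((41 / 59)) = 42244 / 861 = 49.06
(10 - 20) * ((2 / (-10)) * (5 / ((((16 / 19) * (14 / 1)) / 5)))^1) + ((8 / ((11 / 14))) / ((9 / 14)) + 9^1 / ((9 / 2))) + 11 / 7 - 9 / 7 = 247985 / 11088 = 22.37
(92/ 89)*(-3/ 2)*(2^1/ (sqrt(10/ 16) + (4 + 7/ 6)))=-102672/ 167053 + 4968*sqrt(10)/ 167053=-0.52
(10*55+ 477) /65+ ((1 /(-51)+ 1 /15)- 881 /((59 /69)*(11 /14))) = -71464707 /55165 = -1295.47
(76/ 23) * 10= 760/ 23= 33.04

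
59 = 59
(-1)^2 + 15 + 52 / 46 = 394 / 23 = 17.13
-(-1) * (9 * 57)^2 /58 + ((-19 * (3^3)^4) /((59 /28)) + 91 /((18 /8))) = -147442303117 /30798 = -4787398.63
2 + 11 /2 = 15 /2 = 7.50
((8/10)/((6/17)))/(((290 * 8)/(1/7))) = 0.00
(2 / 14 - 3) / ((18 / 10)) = -100 / 63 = -1.59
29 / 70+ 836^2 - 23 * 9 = 48908259 / 70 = 698689.41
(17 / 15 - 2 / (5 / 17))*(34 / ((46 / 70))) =-20230 / 69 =-293.19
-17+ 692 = 675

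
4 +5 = 9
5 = 5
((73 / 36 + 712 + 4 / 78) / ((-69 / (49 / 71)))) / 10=-16375261 / 22927320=-0.71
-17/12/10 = -17/120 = -0.14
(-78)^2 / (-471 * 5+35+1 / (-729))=-4435236 / 1691281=-2.62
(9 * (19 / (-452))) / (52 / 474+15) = -40527 / 1618612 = -0.03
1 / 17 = 0.06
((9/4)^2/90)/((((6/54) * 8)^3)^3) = 3486784401/21474836480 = 0.16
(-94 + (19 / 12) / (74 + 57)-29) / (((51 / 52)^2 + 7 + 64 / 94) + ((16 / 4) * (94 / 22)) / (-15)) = -337848674020 / 20611798201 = -16.39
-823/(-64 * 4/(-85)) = -69955/256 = -273.26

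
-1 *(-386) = 386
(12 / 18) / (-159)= -2 / 477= -0.00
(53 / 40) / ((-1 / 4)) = -53 / 10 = -5.30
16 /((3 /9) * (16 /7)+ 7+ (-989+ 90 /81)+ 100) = -126 /6931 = -0.02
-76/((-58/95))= 3610/29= 124.48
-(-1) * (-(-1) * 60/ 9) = 20/ 3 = 6.67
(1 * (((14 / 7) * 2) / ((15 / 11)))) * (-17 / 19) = -2.62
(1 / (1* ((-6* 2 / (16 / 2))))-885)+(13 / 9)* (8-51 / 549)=-1439882 / 1647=-874.25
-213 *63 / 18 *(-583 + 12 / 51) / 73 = 14771337 / 2482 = 5951.38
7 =7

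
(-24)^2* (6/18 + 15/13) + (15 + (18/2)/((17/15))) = 194382/221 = 879.56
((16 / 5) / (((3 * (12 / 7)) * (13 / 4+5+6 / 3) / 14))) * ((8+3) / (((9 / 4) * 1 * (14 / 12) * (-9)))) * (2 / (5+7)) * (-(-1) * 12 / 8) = -4928 / 49815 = -0.10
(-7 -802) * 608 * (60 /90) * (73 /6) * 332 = -11921009792 /9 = -1324556643.56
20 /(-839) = -20 /839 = -0.02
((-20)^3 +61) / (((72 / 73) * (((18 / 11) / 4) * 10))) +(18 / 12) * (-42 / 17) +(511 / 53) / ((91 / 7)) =-1970.56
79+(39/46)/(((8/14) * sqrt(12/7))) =91 * sqrt(21)/368+79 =80.13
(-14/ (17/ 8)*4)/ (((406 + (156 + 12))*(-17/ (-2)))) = -64/ 11849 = -0.01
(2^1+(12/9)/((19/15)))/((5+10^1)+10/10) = 29/152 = 0.19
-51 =-51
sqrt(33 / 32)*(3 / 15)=0.20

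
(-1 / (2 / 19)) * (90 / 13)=-855 / 13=-65.77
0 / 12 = 0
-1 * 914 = -914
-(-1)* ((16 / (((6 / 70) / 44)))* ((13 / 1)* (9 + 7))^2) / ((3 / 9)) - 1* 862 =1066024098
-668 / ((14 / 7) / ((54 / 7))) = -18036 / 7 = -2576.57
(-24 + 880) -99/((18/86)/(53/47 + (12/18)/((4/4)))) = 1027/141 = 7.28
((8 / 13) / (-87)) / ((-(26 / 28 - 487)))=-112 / 7696455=-0.00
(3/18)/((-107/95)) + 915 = 587335/642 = 914.85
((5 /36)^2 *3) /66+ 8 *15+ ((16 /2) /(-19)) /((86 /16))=2793512137 /23294304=119.92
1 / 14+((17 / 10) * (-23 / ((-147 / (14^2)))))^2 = 8561561 / 3150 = 2717.96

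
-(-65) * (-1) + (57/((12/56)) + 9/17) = 3426/17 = 201.53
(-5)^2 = 25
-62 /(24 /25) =-775 /12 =-64.58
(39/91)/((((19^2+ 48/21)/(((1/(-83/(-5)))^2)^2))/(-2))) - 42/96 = -844805632121/1930984164848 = -0.44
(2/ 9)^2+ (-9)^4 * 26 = 13817470/ 81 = 170586.05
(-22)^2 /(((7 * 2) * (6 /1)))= 121 /21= 5.76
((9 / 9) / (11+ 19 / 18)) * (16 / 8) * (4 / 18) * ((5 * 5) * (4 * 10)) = 8000 / 217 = 36.87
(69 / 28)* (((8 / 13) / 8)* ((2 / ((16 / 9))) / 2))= 621 / 5824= 0.11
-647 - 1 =-648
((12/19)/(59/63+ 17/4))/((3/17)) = 17136/24833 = 0.69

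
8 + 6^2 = 44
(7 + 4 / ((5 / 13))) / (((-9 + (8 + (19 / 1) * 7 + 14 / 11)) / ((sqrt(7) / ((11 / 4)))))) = 174 * sqrt(7) / 3665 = 0.13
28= 28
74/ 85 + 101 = 8659/ 85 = 101.87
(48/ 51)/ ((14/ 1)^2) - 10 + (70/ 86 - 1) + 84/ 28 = -257225/ 35819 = -7.18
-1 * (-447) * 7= 3129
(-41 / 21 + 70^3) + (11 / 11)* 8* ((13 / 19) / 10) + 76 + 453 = 685337552 / 1995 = 343527.59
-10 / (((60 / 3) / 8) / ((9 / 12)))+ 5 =2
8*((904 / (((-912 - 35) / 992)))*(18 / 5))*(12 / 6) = -258269184 / 4735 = -54544.71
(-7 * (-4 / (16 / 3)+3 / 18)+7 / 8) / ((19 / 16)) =238 / 57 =4.18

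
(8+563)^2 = 326041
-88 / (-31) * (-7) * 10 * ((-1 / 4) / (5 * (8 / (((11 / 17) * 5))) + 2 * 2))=847 / 279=3.04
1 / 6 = 0.17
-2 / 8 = -1 / 4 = -0.25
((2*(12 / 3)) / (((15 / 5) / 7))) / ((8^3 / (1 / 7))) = 1 / 192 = 0.01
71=71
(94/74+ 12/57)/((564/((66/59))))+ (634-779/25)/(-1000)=-29236556249/48735475000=-0.60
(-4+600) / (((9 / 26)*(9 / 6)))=30992 / 27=1147.85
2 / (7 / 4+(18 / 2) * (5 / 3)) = 8 / 67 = 0.12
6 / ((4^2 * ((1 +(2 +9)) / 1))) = 1 / 32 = 0.03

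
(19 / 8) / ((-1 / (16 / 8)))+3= -7 / 4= -1.75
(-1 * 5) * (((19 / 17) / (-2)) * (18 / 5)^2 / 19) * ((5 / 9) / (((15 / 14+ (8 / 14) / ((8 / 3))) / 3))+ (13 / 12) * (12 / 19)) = 6096 / 1615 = 3.77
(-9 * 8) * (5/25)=-72/5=-14.40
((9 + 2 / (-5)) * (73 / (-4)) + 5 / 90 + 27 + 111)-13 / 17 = -60157 / 3060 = -19.66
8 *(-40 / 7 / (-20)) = 16 / 7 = 2.29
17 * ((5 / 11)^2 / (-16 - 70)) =-0.04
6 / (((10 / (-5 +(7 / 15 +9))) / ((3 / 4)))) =201 / 100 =2.01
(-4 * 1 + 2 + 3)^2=1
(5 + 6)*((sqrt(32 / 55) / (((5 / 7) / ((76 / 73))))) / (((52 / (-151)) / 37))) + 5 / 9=5 / 9 - 2972284*sqrt(110) / 23725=-1313.40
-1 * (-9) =9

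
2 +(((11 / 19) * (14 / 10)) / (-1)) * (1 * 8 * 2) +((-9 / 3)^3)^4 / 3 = 16827923 / 95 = 177136.03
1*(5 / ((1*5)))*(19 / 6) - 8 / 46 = 413 / 138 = 2.99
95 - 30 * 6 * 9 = -1525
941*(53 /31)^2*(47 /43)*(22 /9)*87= 79261064234 /123969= 639361.97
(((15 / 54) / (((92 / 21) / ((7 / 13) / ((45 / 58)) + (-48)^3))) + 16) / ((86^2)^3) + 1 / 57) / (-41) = -4354757426542391 / 10177078137312123648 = -0.00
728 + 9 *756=7532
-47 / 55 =-0.85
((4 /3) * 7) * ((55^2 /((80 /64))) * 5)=338800 /3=112933.33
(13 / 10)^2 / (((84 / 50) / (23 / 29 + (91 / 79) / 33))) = 1322425 / 1587663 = 0.83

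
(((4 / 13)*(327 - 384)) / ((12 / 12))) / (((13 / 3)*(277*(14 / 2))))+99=32440725 / 327691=99.00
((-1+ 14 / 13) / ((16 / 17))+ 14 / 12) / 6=779 / 3744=0.21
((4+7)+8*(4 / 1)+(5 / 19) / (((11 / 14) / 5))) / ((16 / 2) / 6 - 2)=-67.01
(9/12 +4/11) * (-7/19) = -343/836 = -0.41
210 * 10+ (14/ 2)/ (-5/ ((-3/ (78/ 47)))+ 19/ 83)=2102.34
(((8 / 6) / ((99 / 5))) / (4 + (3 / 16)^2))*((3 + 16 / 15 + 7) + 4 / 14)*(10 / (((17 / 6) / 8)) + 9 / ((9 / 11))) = 814145536 / 109527957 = 7.43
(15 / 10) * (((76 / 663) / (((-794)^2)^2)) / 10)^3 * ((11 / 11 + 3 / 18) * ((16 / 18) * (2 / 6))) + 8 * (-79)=-2439256590903401762090682310055867315506864847987 / 3859583213454749623561206186797258410612128000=-632.00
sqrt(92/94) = sqrt(2162)/47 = 0.99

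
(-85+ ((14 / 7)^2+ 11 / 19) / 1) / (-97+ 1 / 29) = 0.83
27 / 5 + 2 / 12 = 167 / 30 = 5.57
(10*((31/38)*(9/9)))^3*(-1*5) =-18619375/6859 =-2714.59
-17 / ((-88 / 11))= 17 / 8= 2.12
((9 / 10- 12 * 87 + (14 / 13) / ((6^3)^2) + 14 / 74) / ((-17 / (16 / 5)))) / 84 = 58511299969 / 25036338600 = 2.34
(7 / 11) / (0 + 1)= 7 / 11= 0.64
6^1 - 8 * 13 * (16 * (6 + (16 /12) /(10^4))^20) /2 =-15079489716375968022246683168946797834458750327028331862114611128626115395929216102501761700013 /4955018654584364412585273385047912597656250000000000000000000000000000000000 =-3043276073728699586.67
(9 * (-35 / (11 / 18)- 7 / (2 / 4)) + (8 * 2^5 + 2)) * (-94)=396492 / 11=36044.73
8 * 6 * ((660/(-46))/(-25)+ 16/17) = 142176/1955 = 72.72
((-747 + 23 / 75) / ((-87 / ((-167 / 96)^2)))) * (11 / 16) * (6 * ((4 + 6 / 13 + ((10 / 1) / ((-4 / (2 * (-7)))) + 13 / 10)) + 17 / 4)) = 4822.38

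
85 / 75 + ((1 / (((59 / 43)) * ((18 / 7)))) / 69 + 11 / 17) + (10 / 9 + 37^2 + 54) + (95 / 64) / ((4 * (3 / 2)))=568506695431 / 398632320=1426.14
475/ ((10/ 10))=475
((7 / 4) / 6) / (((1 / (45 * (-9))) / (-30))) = 14175 / 4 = 3543.75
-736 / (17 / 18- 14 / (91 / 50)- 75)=172224 / 19129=9.00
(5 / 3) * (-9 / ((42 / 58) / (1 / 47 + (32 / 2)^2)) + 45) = -245730 / 47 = -5228.30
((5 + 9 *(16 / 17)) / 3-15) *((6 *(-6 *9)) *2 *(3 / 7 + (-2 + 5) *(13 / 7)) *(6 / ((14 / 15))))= 31259520 / 119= 262685.04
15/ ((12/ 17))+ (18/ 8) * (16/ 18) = 93/ 4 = 23.25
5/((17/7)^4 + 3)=0.13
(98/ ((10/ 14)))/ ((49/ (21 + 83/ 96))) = 14693/ 240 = 61.22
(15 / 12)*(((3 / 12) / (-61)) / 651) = -5 / 635376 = -0.00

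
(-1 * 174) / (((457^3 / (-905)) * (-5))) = -31494 / 95443993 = -0.00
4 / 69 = 0.06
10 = 10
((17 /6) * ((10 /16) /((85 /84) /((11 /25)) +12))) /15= 1309 /158556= 0.01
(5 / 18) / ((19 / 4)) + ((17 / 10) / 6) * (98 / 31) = 50581 / 53010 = 0.95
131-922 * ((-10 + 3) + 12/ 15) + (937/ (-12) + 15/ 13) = 4500967/ 780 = 5770.47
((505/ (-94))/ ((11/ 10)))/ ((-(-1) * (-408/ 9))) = 7575/ 70312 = 0.11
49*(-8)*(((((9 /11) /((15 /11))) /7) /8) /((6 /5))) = -7 /2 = -3.50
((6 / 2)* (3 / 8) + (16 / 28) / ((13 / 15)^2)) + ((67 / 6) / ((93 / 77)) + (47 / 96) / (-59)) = 6931270543 / 623147616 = 11.12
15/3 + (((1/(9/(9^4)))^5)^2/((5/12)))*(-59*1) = -30012940058853072088120458706283/5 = -6002588011770614417624092000000.00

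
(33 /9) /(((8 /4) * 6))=11 /36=0.31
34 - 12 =22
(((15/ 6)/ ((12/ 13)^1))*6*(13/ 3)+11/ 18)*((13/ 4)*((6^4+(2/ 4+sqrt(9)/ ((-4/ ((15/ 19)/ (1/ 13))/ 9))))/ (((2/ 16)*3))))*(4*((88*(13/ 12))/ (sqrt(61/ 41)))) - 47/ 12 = -47/ 12+7268044927*sqrt(2501)/ 1539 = 236176032.17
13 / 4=3.25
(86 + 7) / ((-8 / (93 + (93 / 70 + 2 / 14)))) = -615009 / 560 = -1098.23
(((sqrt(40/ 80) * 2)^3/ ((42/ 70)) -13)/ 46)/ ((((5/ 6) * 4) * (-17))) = 39/ 7820 -sqrt(2)/ 782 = 0.00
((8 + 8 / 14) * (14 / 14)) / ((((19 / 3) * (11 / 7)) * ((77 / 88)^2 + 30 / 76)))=11520 / 15521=0.74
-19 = -19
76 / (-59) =-76 / 59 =-1.29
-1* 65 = -65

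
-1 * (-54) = 54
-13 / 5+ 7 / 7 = -8 / 5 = -1.60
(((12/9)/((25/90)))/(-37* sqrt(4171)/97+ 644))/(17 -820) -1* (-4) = 215045710756/53761552625 -296* sqrt(4171)/53761552625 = 4.00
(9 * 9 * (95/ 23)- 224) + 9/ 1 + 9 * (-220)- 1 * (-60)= -41410/ 23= -1800.43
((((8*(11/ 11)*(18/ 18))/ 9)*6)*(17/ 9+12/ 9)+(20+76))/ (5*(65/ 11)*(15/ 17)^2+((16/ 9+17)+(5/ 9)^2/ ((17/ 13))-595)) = -14572536/ 71196373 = -0.20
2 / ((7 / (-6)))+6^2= 240 / 7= 34.29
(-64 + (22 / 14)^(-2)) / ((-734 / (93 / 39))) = 238545 / 1154582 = 0.21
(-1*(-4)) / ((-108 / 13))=-13 / 27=-0.48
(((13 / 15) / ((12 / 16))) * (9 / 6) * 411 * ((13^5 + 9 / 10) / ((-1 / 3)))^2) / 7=126271113056028.52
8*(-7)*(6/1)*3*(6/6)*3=-3024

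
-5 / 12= -0.42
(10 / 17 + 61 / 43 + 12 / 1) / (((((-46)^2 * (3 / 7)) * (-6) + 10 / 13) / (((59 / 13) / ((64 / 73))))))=-308695611 / 23161542016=-0.01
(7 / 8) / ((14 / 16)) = 1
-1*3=-3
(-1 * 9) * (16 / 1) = -144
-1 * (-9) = 9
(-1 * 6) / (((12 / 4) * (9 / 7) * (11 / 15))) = -70 / 33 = -2.12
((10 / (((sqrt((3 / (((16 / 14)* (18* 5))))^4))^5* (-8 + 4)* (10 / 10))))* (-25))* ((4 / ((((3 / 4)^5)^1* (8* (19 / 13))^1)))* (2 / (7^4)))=168462526097885.31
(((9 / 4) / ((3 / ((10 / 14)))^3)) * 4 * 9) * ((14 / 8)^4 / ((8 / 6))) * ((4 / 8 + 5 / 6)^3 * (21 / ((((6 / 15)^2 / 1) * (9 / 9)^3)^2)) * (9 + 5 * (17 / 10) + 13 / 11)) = 279360.68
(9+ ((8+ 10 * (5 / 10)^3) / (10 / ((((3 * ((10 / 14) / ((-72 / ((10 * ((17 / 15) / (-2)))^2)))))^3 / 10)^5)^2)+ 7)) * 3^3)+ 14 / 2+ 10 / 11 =371070665242713771976088804625814642350531892963264864846259372070178843090141434003568893384731646513 / 21945039341478876341124500657980399678581095940378272005693694804428216385567424766180526751075621988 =16.91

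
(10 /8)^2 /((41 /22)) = 275 /328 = 0.84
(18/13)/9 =0.15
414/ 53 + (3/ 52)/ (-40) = 860961/ 110240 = 7.81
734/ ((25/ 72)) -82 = 50798/ 25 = 2031.92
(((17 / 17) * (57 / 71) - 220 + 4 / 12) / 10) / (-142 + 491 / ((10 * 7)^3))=1598997400 / 10374273417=0.15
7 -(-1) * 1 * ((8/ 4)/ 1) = 9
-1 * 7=-7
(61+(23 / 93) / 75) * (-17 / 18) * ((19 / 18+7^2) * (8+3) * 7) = -250918085341 / 1129950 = -222061.23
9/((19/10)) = 90/19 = 4.74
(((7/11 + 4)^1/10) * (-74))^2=1177.11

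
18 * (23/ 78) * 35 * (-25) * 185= -11169375/ 13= -859182.69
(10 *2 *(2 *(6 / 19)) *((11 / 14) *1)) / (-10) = -132 / 133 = -0.99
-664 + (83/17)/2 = -661.56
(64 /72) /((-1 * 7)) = -8 /63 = -0.13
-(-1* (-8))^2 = -64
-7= -7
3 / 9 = 1 / 3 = 0.33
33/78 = 11/26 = 0.42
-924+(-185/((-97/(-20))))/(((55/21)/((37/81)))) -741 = -48158645/28809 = -1671.65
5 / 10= 1 / 2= 0.50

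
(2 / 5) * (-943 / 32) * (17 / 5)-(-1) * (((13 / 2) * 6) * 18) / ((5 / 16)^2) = 2859361 / 400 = 7148.40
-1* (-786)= 786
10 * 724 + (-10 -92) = 7138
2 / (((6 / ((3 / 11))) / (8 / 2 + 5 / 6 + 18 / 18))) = 35 / 66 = 0.53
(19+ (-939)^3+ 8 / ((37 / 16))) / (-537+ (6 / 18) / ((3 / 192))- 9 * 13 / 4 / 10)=3676035824640 / 2302547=1596508.49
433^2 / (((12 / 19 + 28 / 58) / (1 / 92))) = 103306439 / 56488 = 1828.82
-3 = -3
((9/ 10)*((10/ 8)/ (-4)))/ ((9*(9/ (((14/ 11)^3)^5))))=-0.13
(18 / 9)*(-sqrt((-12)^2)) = -24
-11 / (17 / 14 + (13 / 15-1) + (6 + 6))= -2310 / 2747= -0.84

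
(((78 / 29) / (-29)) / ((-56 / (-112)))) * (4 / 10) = -312 / 4205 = -0.07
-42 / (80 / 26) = -13.65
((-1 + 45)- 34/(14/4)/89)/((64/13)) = 22217/2492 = 8.92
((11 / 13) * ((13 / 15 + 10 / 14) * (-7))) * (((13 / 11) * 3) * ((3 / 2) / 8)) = -249 / 40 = -6.22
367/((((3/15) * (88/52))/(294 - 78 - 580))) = -4341610/11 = -394691.82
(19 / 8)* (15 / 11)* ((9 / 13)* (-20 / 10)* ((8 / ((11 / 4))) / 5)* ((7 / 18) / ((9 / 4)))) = -2128 / 4719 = -0.45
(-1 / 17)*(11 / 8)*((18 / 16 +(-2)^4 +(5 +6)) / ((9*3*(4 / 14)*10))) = -385 / 13056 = -0.03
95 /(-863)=-95 /863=-0.11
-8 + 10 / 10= -7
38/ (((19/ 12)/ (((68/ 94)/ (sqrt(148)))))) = 408 * sqrt(37)/ 1739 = 1.43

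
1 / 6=0.17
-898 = -898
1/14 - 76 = -1063/14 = -75.93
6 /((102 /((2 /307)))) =2 /5219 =0.00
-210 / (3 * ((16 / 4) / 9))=-157.50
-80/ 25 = -16/ 5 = -3.20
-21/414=-7/138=-0.05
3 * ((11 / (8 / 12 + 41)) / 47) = 0.02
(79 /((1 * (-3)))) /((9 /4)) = -316 /27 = -11.70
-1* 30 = -30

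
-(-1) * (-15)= -15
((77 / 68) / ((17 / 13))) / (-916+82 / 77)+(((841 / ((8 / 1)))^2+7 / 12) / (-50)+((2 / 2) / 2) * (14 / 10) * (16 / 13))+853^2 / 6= 2050499887896419 / 16939561600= 121047.99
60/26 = 30/13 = 2.31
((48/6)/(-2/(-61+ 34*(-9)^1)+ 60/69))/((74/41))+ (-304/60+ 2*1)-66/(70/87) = -25515785/318829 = -80.03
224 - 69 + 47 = 202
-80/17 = -4.71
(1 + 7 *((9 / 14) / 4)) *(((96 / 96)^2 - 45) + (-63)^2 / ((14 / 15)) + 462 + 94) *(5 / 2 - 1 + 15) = 5345769 / 32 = 167055.28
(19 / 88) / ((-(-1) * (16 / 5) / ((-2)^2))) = 95 / 352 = 0.27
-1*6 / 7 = -6 / 7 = -0.86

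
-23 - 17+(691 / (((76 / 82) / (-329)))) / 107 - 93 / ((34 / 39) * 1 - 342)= -63077127737 / 27047032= -2332.13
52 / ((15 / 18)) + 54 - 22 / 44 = 1159 / 10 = 115.90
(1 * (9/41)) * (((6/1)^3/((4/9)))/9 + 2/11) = 5364/451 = 11.89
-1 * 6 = -6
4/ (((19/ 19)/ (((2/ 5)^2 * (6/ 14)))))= 48/ 175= 0.27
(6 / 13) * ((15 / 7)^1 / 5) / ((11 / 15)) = 270 / 1001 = 0.27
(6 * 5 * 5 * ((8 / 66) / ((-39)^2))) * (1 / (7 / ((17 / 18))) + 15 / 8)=0.02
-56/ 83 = -0.67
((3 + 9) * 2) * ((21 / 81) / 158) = 28 / 711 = 0.04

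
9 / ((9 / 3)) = 3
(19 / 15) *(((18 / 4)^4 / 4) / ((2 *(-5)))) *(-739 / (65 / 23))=706276341 / 208000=3395.56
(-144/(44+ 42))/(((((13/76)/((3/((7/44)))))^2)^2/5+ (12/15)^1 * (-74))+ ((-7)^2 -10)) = 0.08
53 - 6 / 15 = 263 / 5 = 52.60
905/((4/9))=8145/4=2036.25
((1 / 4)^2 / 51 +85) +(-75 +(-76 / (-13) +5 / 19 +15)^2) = 22681503985 / 49783344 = 455.60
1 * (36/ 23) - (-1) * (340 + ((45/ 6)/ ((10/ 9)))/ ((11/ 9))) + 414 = 770221/ 1012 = 761.09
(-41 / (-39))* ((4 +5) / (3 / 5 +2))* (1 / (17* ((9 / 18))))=1230 / 2873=0.43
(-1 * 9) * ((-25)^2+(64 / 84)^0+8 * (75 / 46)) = -5751.39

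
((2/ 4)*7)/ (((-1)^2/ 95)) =665/ 2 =332.50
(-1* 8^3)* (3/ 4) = -384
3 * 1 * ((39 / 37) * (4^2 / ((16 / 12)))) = 1404 / 37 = 37.95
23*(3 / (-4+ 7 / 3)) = -207 / 5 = -41.40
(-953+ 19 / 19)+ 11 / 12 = -11413 / 12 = -951.08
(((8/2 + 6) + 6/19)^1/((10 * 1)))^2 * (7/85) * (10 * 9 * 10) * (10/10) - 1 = 2389523/30685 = 77.87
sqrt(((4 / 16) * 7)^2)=7 / 4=1.75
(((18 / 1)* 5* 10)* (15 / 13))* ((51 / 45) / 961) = 15300 / 12493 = 1.22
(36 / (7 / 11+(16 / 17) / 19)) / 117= 14212 / 31681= 0.45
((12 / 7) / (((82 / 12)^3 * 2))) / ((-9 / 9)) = -1296 / 482447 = -0.00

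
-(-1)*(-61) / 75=-61 / 75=-0.81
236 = 236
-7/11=-0.64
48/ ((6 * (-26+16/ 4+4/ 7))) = -28/ 75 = -0.37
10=10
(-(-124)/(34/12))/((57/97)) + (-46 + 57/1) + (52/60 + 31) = 568529/4845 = 117.34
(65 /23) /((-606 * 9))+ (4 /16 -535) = -134160349 /250884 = -534.75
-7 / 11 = -0.64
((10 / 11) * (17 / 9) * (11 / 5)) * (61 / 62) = 1037 / 279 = 3.72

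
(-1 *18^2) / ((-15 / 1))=108 / 5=21.60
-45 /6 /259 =-15 /518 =-0.03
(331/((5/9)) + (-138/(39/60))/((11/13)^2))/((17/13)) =2353767/10285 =228.85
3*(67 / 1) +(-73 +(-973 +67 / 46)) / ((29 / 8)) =-58129 / 667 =-87.15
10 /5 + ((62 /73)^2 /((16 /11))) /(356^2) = 5403019723 /2701504576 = 2.00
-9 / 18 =-0.50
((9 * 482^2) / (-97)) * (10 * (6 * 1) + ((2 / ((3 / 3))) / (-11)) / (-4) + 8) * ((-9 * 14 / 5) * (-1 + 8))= 1380374652132 / 5335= 258739391.21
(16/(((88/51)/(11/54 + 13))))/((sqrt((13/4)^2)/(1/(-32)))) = -12121/10296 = -1.18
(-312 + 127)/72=-185/72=-2.57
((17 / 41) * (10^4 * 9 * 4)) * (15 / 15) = 6120000 / 41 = 149268.29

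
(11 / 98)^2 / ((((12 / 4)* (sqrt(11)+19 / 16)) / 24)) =-73568 / 5894455+61952* sqrt(11) / 5894455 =0.02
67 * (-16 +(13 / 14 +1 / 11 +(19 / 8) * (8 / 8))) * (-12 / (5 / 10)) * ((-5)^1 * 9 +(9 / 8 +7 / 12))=-540544945 / 616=-877508.03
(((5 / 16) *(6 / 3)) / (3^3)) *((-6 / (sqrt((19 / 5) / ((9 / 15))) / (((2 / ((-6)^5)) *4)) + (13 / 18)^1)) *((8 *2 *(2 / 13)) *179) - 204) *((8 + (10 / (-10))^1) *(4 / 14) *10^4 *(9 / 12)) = -411972382887500 / 5816089797 + 1252713600000 *sqrt(57) / 25203055787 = -70457.96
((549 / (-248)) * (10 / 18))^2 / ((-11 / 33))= -4.54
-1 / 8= -0.12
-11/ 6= -1.83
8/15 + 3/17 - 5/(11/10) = -10759/2805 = -3.84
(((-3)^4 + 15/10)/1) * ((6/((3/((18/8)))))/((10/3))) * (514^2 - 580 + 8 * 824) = 30094416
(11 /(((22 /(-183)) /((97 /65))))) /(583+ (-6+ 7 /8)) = -23668 /100165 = -0.24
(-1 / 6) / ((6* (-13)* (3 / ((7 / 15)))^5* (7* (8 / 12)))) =0.00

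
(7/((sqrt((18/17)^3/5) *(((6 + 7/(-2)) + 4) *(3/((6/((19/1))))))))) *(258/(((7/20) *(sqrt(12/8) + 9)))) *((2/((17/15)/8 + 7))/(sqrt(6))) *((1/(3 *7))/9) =-2339200 *sqrt(170)/19083496887 + 4678400 *sqrt(255)/6361165629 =0.01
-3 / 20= -0.15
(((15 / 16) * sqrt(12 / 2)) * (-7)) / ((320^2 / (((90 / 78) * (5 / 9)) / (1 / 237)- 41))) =-15141 * sqrt(6) / 2129920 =-0.02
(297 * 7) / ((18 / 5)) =1155 / 2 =577.50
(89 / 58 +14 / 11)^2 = 3207681 / 407044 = 7.88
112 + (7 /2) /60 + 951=127567 /120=1063.06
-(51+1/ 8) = -409/ 8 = -51.12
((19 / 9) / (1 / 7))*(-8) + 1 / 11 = -11695 / 99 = -118.13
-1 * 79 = -79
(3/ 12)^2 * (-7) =-7/ 16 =-0.44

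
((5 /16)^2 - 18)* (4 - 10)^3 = 123741 /32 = 3866.91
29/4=7.25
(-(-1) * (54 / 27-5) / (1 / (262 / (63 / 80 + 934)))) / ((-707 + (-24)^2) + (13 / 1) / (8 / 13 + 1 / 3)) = 116328 / 16227911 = 0.01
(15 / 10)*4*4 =24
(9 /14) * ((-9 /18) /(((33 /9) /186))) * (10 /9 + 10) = -13950 /77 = -181.17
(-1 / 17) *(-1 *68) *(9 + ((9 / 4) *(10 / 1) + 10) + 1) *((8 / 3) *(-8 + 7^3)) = 455600 / 3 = 151866.67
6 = 6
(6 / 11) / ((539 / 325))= 1950 / 5929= 0.33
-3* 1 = -3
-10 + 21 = 11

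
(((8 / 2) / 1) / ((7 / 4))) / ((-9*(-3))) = 16 / 189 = 0.08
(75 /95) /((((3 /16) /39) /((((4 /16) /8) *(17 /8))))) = 3315 /304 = 10.90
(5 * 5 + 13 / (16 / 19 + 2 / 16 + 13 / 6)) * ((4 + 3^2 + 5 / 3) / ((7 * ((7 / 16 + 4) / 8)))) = 110.10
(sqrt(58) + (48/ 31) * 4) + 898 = sqrt(58) + 28030/ 31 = 911.81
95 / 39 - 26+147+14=137.44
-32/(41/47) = -1504/41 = -36.68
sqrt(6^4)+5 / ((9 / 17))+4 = 445 / 9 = 49.44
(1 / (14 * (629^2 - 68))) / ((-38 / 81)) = -81 / 210444836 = -0.00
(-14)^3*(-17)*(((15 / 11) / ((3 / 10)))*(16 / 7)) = 5331200 / 11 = 484654.55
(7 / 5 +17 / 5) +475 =2399 / 5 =479.80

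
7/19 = 0.37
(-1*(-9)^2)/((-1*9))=9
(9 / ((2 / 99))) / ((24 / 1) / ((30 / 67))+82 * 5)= 4455 / 4636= 0.96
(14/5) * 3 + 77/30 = 329/30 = 10.97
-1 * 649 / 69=-649 / 69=-9.41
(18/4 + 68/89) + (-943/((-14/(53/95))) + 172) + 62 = 16384908/59185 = 276.84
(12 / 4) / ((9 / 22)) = 22 / 3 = 7.33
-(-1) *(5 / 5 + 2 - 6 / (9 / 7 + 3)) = 8 / 5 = 1.60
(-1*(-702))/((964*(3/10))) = 585/241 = 2.43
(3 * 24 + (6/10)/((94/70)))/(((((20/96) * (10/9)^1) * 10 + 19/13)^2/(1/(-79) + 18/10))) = 236933263944/26094225113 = 9.08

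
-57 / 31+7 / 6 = -125 / 186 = -0.67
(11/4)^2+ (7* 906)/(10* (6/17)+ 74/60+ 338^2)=7102041869/932269904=7.62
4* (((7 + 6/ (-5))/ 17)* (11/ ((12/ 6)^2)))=319/ 85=3.75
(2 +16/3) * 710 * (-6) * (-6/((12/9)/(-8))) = -1124640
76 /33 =2.30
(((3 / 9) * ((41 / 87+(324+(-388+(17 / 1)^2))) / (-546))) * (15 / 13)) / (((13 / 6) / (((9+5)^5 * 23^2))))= -3986376074240 / 191139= -20855901.07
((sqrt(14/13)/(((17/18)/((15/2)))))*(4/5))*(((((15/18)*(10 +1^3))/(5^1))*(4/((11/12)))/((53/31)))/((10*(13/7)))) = 93744*sqrt(182)/761345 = 1.66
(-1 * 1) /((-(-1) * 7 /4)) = -4 /7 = -0.57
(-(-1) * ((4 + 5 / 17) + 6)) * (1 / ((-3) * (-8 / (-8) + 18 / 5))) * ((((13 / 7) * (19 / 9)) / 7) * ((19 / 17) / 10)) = -0.05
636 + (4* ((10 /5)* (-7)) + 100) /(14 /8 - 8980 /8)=2851012 /4483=635.96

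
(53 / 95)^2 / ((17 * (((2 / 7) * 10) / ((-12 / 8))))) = -58989 / 6137000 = -0.01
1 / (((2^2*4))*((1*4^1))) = 1 / 64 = 0.02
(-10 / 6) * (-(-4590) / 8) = -3825 / 4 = -956.25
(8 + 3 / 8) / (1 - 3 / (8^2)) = 536 / 61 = 8.79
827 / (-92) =-827 / 92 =-8.99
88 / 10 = 44 / 5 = 8.80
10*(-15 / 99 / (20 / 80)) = -6.06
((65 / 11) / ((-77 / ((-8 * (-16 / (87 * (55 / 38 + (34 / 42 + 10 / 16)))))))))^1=-0.04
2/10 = 1/5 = 0.20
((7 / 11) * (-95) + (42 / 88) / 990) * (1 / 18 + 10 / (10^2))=-6144551 / 653400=-9.40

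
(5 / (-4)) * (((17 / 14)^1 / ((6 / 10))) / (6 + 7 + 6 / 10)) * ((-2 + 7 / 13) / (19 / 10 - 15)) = -11875 / 572208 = -0.02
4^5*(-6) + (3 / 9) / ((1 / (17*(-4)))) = -18500 / 3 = -6166.67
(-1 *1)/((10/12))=-1.20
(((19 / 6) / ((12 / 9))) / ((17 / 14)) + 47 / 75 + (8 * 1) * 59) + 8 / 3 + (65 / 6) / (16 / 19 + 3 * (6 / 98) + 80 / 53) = 20480253533 / 42532300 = 481.52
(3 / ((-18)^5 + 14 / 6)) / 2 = -9 / 11337394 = -0.00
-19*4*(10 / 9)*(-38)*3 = 28880 / 3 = 9626.67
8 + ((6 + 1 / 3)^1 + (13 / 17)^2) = 12934 / 867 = 14.92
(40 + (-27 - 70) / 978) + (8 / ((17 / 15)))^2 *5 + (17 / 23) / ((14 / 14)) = 1883758795 / 6500766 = 289.77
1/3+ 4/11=23/33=0.70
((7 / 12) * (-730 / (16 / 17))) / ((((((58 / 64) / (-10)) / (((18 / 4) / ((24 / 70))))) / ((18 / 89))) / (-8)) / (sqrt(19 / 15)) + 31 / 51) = -36825093668160000 / 49470908344871 + 13607394114300 * sqrt(285) / 49470908344871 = -739.74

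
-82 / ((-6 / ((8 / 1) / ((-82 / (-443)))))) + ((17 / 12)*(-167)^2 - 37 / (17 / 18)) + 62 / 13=106254173 / 2652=40065.68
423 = 423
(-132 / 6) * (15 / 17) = -330 / 17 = -19.41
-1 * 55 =-55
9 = 9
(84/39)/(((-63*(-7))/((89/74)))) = 178/30303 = 0.01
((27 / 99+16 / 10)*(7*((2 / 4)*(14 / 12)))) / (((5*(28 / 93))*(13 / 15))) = 67053 / 11440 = 5.86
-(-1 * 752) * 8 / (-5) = -6016 / 5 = -1203.20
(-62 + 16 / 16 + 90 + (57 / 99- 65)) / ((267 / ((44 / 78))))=-2338 / 31239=-0.07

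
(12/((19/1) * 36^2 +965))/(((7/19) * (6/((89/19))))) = 178/179123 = 0.00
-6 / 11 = -0.55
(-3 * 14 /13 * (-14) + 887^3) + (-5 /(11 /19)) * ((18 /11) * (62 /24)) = 2195480495479 /3146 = 697864111.72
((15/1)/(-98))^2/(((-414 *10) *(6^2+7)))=-5/37993424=-0.00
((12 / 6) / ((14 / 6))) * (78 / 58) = 234 / 203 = 1.15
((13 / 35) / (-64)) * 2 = -13 / 1120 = -0.01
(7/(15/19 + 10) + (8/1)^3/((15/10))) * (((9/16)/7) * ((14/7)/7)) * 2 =630957/40180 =15.70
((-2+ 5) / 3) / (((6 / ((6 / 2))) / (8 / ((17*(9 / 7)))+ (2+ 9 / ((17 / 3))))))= 605 / 306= 1.98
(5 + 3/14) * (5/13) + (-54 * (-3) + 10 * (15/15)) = 174.01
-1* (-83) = 83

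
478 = 478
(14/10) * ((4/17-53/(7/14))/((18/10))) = -12586/153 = -82.26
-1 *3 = -3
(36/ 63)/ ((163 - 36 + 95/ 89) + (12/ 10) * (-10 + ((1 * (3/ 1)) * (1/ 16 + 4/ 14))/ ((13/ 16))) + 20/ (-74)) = 32930/ 6762011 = 0.00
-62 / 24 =-31 / 12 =-2.58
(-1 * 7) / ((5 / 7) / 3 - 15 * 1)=147 / 310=0.47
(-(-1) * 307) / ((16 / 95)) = 29165 / 16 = 1822.81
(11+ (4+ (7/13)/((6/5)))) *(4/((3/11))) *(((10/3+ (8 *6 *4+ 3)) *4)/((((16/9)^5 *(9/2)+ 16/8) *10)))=153317934/698633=219.45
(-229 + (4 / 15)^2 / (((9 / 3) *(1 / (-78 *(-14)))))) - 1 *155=-80576 / 225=-358.12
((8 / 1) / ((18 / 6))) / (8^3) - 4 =-767 / 192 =-3.99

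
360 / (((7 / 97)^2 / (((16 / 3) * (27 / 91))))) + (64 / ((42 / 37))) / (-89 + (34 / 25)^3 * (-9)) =2552490176272480 / 23334317097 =109387.82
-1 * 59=-59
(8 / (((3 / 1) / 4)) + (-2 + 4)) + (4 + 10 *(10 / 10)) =80 / 3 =26.67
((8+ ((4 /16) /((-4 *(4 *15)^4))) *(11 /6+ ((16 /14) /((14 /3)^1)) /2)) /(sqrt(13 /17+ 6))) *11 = 214592716547 *sqrt(1955) /280433664000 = 33.83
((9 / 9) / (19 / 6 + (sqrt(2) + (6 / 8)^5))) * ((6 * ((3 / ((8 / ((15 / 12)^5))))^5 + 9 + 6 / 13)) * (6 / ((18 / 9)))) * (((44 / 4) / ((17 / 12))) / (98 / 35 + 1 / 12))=765782544649929924149941752855 / 3894612563589302290902679552 - 219694714922997970015284045 * sqrt(2) / 3803332581630178018459648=114.94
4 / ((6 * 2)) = 1 / 3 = 0.33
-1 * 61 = -61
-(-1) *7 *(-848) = -5936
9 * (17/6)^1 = 51/2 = 25.50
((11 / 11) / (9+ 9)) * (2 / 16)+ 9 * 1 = 1297 / 144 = 9.01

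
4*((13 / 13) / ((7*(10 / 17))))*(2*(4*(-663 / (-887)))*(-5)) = -180336 / 6209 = -29.04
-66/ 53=-1.25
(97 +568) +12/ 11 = 7327/ 11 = 666.09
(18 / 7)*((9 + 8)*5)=1530 / 7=218.57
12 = 12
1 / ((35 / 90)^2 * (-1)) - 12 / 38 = -6.93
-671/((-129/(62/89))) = 41602/11481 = 3.62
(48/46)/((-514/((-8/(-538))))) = -48/1590059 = -0.00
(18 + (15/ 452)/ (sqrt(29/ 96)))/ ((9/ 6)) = 10*sqrt(174)/ 3277 + 12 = 12.04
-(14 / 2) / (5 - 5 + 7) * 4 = -4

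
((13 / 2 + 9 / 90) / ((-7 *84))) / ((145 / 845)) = -1859 / 28420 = -0.07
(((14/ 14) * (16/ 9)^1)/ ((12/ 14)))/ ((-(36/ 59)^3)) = -1437653/ 157464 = -9.13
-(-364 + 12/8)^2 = -525625/4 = -131406.25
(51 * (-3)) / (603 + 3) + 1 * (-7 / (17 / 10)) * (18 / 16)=-33549 / 6868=-4.88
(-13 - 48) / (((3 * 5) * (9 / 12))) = -5.42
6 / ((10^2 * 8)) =0.01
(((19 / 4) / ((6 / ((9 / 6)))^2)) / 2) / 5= 19 / 640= 0.03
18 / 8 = 9 / 4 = 2.25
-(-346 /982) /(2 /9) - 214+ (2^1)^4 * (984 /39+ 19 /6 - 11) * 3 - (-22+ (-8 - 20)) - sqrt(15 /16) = 8587209 /12766 - sqrt(15) /4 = 671.69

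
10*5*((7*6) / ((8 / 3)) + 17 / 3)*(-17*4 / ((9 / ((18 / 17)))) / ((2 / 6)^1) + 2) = -70675 / 3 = -23558.33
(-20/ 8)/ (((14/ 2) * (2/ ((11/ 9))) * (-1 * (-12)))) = -55/ 3024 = -0.02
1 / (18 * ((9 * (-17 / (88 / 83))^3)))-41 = -9329318773187 / 227544352011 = -41.00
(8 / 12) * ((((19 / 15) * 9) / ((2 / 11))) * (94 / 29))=19646 / 145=135.49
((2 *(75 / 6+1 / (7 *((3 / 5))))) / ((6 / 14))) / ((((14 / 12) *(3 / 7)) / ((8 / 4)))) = 2140 / 9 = 237.78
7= 7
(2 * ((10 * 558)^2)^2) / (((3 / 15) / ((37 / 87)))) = 119568633278400000 / 29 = 4123056319944827.59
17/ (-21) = -17/ 21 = -0.81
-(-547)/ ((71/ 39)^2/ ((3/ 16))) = 2495961/ 80656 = 30.95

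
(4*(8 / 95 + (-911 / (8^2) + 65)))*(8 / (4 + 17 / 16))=2473336 / 7695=321.42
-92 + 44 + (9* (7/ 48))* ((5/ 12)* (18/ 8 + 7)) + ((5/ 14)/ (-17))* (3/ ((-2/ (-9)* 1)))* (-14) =-169601/ 4352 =-38.97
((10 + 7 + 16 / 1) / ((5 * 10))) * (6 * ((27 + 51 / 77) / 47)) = 3834 / 1645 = 2.33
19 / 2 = 9.50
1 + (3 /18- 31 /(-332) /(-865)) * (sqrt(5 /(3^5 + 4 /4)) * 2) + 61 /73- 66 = -4684 /73 + 143497 * sqrt(305) /52553940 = -64.12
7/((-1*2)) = -7/2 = -3.50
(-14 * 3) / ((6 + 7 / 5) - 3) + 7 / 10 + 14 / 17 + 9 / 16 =-111593 / 14960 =-7.46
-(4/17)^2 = -16/289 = -0.06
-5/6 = -0.83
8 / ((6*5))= 4 / 15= 0.27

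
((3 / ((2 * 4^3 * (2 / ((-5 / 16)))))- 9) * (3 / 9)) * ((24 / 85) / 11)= -36879 / 478720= -0.08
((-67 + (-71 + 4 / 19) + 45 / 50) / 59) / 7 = -0.33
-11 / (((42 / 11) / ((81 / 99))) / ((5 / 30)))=-11 / 28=-0.39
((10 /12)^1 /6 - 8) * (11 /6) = -3113 /216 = -14.41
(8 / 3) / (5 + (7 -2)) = 4 / 15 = 0.27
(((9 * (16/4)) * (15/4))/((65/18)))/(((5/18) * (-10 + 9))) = -8748/65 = -134.58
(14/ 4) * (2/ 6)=7/ 6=1.17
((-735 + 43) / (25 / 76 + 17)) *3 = -119.80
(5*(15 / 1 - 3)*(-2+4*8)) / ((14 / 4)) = 3600 / 7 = 514.29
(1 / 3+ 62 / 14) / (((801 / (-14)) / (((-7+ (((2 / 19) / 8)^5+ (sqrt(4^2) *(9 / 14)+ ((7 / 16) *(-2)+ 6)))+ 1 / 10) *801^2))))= -94354822804485 / 2218584704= -42529.29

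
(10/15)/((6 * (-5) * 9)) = -0.00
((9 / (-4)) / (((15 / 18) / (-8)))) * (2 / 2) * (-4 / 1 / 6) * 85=-1224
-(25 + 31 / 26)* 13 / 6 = -227 / 4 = -56.75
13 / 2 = 6.50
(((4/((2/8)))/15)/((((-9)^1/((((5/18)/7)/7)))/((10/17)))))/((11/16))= -1280/2226609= -0.00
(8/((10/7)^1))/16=7/20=0.35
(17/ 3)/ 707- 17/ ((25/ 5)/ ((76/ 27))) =-912679/ 95445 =-9.56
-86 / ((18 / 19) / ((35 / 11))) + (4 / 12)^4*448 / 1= -252427 / 891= -283.31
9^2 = 81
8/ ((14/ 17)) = 9.71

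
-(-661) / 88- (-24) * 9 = 223.51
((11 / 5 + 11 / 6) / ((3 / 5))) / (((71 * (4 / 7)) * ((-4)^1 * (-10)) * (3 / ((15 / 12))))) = 847 / 490752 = 0.00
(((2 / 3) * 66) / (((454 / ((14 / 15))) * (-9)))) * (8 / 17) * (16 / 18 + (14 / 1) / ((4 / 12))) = -951104 / 4688685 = -0.20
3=3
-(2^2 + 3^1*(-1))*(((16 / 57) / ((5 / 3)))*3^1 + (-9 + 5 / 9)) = 6788 / 855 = 7.94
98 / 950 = 49 / 475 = 0.10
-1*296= -296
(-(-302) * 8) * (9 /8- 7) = -14194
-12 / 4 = -3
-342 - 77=-419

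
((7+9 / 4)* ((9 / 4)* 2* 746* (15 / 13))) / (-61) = -1863135 / 3172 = -587.37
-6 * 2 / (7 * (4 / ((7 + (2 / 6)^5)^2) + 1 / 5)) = -21726030 / 3568061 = -6.09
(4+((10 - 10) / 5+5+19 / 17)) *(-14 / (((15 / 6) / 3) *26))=-6.54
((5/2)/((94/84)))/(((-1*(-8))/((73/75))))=0.27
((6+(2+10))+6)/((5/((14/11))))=336/55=6.11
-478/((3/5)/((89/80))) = -21271/24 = -886.29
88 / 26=44 / 13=3.38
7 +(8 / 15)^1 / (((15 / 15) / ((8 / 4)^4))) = 233 / 15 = 15.53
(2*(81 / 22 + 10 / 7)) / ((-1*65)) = -787 / 5005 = -0.16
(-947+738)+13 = -196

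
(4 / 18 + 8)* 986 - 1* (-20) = 73144 / 9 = 8127.11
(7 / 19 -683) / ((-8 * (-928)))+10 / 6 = 333185 / 211584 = 1.57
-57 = -57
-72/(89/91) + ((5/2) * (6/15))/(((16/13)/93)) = 2769/1424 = 1.94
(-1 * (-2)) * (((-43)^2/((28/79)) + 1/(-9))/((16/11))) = 14460721/2016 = 7172.98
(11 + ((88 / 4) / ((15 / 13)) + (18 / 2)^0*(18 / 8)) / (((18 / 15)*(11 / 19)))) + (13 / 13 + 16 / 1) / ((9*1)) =11503 / 264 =43.57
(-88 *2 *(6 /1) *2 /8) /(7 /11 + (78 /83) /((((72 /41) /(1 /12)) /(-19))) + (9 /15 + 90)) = -2.92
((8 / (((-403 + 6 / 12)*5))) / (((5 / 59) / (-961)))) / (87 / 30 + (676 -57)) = 1814368 / 25031475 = 0.07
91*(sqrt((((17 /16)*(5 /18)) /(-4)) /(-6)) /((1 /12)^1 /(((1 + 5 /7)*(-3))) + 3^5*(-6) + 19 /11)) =-3003*sqrt(255) /6920285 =-0.01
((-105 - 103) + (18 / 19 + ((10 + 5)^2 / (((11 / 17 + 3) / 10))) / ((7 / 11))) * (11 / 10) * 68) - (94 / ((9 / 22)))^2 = 32697307834 / 1669815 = 19581.40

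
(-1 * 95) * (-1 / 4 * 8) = 190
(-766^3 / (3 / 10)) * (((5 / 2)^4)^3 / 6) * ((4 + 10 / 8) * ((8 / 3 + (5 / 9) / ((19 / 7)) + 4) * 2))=-564082056365966796875 / 525312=-1073803865828244.54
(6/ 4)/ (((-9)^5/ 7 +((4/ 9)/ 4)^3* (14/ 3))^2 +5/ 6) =703096443/ 33354313167017585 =0.00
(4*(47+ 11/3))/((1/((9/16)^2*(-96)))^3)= -90876411/16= -5679775.69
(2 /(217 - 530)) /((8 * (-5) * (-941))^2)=-1 /221724442400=-0.00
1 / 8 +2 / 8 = 3 / 8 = 0.38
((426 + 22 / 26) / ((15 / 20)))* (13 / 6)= 11098 / 9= 1233.11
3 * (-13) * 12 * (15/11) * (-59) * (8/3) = 1104480/11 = 100407.27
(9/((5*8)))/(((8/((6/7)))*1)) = 27/1120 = 0.02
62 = 62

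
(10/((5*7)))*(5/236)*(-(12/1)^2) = -360/413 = -0.87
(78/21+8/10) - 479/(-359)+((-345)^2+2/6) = 4486880401/37695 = 119031.18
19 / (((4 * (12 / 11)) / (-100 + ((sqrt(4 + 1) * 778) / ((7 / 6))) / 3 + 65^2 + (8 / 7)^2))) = 20130.85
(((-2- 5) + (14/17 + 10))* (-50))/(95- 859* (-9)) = -125/5117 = -0.02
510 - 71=439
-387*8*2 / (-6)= 1032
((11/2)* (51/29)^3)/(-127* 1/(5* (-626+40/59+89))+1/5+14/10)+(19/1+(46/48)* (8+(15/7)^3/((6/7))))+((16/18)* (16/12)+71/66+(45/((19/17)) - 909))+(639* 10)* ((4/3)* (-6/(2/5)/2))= -606611550700232906519/9374215218640272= -64710.65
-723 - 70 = -793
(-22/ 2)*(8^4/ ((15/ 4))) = -180224/ 15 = -12014.93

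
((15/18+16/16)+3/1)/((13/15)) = 145/26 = 5.58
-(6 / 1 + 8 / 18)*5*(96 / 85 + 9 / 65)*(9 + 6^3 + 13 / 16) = -48930859 / 5304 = -9225.28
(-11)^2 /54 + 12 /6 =229 /54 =4.24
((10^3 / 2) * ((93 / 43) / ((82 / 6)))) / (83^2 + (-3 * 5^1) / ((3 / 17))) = 3875 / 333207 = 0.01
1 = 1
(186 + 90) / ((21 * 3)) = 92 / 21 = 4.38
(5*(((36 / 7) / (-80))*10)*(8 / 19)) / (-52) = 45 / 1729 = 0.03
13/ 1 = 13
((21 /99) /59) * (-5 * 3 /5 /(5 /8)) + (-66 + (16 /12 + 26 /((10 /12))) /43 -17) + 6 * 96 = 206681753 /418605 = 493.74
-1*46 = -46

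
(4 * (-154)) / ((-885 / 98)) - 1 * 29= 34703 / 885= 39.21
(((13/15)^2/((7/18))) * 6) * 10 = 4056/35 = 115.89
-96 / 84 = -8 / 7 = -1.14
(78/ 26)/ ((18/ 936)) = 156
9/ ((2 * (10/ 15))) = 27/ 4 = 6.75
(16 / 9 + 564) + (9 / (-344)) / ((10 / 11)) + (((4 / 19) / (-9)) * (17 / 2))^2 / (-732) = 10414190210803 / 18407794320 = 565.75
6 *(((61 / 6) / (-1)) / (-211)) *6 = 366 / 211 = 1.73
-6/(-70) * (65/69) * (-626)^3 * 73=-1445983495.80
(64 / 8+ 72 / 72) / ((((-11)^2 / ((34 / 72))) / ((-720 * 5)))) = -15300 / 121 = -126.45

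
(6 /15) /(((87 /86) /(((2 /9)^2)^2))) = 2752 /2854035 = 0.00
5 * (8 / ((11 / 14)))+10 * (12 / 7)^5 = 36783440 / 184877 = 198.96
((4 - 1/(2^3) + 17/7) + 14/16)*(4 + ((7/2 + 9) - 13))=25.12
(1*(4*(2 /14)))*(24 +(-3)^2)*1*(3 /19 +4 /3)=3740 /133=28.12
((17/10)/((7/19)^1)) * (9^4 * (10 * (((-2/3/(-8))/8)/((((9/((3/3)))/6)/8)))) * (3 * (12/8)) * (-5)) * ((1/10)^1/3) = -706401/56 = -12614.30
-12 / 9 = -4 / 3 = -1.33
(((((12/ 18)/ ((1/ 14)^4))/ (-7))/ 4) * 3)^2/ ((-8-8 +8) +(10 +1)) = 7529536/ 3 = 2509845.33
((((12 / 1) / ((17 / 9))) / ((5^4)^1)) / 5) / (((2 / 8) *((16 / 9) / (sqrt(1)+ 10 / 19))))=7047 / 1009375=0.01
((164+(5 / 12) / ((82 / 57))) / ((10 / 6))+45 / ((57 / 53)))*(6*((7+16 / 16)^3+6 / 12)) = 65630385 / 152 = 431778.85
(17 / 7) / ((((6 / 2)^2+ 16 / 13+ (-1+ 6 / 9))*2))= 663 / 5404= 0.12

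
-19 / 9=-2.11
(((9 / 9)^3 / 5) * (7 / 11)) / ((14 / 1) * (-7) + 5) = -7 / 5115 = -0.00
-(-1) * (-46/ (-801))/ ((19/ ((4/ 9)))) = 184/ 136971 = 0.00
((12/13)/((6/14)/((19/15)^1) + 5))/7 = 114/4615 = 0.02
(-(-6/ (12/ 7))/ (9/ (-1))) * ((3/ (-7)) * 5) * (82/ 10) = 41/ 6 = 6.83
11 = 11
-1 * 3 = -3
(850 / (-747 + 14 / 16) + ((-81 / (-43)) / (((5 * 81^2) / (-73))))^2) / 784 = -42087496351 / 28964665616400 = -0.00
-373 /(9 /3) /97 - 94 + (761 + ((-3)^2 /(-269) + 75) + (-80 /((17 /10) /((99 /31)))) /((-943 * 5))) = 28815069530942 /38901610119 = 740.72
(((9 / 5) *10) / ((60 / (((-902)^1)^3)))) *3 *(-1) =3302418636 / 5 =660483727.20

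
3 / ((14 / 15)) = 45 / 14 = 3.21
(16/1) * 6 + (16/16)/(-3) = 287/3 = 95.67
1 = 1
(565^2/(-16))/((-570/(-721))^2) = -31922.56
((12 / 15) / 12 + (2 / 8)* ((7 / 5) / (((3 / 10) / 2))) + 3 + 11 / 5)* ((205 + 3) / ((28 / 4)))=7904 / 35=225.83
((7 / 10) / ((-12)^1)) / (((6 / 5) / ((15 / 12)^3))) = -0.09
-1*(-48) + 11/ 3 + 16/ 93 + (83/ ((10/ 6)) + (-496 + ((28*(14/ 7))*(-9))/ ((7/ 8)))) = -150406/ 155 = -970.36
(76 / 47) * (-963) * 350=-25615800 / 47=-545017.02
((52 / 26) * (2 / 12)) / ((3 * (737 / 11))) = 1 / 603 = 0.00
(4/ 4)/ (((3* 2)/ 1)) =0.17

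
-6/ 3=-2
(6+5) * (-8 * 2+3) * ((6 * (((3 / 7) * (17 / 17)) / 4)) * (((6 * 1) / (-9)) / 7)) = 429 / 49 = 8.76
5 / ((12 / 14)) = 35 / 6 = 5.83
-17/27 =-0.63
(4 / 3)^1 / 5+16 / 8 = 34 / 15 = 2.27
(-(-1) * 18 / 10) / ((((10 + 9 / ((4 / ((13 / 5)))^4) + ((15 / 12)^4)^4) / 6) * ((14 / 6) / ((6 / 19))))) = 521838526464000 / 16827631330215797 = 0.03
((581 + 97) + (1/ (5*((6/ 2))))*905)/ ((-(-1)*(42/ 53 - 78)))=-117395/ 12276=-9.56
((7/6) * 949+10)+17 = 6805/6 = 1134.17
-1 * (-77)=77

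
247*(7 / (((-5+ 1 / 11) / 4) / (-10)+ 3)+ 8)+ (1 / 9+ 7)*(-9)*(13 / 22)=2491.86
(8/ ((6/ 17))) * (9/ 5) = 40.80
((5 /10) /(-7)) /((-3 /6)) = 1 /7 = 0.14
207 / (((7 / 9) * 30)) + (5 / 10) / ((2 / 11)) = 1627 / 140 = 11.62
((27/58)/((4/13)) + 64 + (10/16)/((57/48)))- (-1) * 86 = 670189/4408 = 152.04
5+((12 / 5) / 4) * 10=11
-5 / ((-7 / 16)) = 80 / 7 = 11.43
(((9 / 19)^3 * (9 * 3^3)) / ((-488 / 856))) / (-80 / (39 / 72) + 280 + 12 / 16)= -985645908 / 2894902681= -0.34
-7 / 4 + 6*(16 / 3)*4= 505 / 4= 126.25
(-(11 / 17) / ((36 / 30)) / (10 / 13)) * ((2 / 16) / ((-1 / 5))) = 715 / 1632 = 0.44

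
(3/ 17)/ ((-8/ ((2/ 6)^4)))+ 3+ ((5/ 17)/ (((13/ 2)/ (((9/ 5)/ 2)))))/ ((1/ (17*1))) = 176243/ 47736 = 3.69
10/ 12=5/ 6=0.83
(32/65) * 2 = 64/65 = 0.98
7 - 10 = -3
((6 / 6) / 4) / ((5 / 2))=1 / 10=0.10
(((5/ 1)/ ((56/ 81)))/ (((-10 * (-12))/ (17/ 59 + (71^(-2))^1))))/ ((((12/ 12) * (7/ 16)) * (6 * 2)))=192951/ 58294124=0.00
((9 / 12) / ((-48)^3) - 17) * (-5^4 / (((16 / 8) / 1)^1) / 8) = 1566720625 / 2359296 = 664.06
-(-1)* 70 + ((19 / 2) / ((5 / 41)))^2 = 613841 / 100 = 6138.41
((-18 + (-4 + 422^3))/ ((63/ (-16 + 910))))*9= 9597910692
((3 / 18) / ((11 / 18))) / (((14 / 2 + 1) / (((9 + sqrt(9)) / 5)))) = 9 / 110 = 0.08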